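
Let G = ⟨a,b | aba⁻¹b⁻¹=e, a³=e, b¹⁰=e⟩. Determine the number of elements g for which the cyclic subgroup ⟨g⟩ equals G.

G is cyclic of order 30. An element generates G iff its order is 30, and a cyclic group of order 30 has exactly φ(30) = 8 such elements.

Answer: 8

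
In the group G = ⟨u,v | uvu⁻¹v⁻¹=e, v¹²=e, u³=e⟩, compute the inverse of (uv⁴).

The order of (uv⁴) is 3 (smallest k with (uv⁴)ᵏ = e), so (uv⁴)⁻¹ = (uv⁴)² = u²v⁸.
Check: (uv⁴) · (u²v⁸) → (uv⁴) · u² = v⁴;   (v⁴) · v⁸ = e, giving e as required.

Answer: u²v⁸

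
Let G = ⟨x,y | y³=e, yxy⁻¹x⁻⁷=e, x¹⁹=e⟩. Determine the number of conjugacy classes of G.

The conjugacy classes (representative and size) are:
  [e] (size 1), [x¹¹] (size 3), [x¹⁴] (size 3), [x⁶] (size 3), [x¹⁷] (size 3), [x¹²] (size 3), [x¹⁰] (size 3), [x²y] (size 19), [x¹⁸y²] (size 19).
Class equation: 1 + 3 + 3 + 3 + 3 + 3 + 3 + 19 + 19 = 57 = |G|. So G has 9 conjugacy classes.

Answer: 9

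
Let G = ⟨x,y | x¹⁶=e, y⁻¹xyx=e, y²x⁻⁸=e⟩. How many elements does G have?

Enumerate words in the generators, reducing via the relations: the distinct elements are
  {e, x, y, xy, x², x³, x⁴, x⁵, x⁶, x⁷, x⁸, x⁹, x²y, x³y, x¹², x¹³, x¹¹, x¹⁰, x¹⁴, x¹⁵, x⁴y, x⁵y, x⁶y, x⁷y, y⁻¹, xy⁻¹, x²y⁻¹, x³y⁻¹, x⁴y⁻¹, x⁵y⁻¹, x⁶y⁻¹, x⁷y⁻¹}.
No further products give new elements, so |G| = 32.

Answer: 32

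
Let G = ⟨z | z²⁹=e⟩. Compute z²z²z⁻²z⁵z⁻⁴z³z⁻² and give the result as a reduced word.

Multiply left to right, reducing at each step:
  (z²) · z² = z⁴
  (z⁴) · z⁻² = z²
  (z²) · z⁵ = z⁷
  (z⁷) · z⁻⁴ = z³
  (z³) · z³ = z⁶
  (z⁶) · z⁻² = z⁴

Answer: z⁴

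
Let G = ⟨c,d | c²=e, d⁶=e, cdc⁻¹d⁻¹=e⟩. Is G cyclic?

|G| = 12, but the maximum element order in G is 6 < 12. No single element generates all of G, so G is not cyclic.

Answer: No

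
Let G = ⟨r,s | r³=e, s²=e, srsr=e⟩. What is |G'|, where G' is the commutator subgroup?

G' = [G, G] is generated by all commutators. The generator-pair commutators are: [r, s] = r².
The subgroup they normally generate is {e, r, r²}, of order 3.
Check: |G/G'| = 6/3 = 2 is the order of the abelianisation.

Answer: 3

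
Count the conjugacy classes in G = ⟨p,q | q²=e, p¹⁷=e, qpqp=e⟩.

The conjugacy classes (representative and size) are:
  [e] (size 1), [p¹⁶] (size 2), [p²] (size 2), [p³] (size 2), [p¹³] (size 2), [p¹²] (size 2), [p⁶] (size 2), [p¹⁰] (size 2), [p⁹] (size 2), [p⁷q] (size 17).
Class equation: 1 + 2 + 2 + 2 + 2 + 2 + 2 + 2 + 2 + 17 = 34 = |G|. So G has 10 conjugacy classes.

Answer: 10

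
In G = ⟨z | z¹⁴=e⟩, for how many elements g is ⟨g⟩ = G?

G is cyclic of order 14. An element generates G iff its order is 14, and a cyclic group of order 14 has exactly φ(14) = 6 such elements.

Answer: 6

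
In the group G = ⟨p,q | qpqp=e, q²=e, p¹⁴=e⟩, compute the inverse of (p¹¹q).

The order of (p¹¹q) is 2 (smallest k with (p¹¹q)ᵏ = e), so (p¹¹q)⁻¹ = (p¹¹q)¹ = p¹¹q.
Check: (p¹¹q) · (p¹¹q) → (p¹¹q) · p¹¹ = q;   q · q = e, giving e as required.

Answer: p¹¹q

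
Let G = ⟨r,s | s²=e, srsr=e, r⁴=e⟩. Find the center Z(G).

An element z ∈ Z(G) iff z commutes with every generator.
For example r² is central: (r²)·r = r³ = r·(r²); (r²)·s = r²s = s·(r²).
Whereas r ∉ Z(G) since r·s = rs ≠ r³s = s·r.
Checking each of the 8 elements this way gives Z(G) = {e, r²}, of order 2.

Answer: {e, r²}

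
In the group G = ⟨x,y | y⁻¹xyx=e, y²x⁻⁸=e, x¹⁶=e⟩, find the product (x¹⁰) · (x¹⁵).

Compute (x¹⁰) · (x¹⁵) by multiplying left to right and reducing via the relations at each step:
  (x¹⁰) · x¹⁵ = x⁹

Answer: x⁹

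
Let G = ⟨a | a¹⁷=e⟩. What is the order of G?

G is generated by a single element, so G is cyclic. The relator gives a¹⁷ = e and no smaller power is forced to be e, so the 17 powers {a, e, a², a³, a⁴, a⁵, a⁶, a⁷, a⁸, a⁹, a¹², a¹³, a¹¹, a¹⁰, a¹⁴, a¹⁵, a¹⁶} are distinct. Hence |G| = 17.

Answer: 17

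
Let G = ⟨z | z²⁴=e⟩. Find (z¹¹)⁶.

Compute successive powers of (z¹¹), reducing at each step:
  (z¹¹)²: (z¹¹) · z¹¹ = z²²
  (z¹¹)³: (z²²) · z¹¹ = z⁹
  (z¹¹)⁴: (z⁹) · z¹¹ = z²⁰
  (z¹¹)⁵: (z²⁰) · z¹¹ = z⁷
  (z¹¹)⁶: (z⁷) · z¹¹ = z¹⁸

Answer: z¹⁸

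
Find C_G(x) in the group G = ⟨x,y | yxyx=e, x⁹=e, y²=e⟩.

⟨x⟩ ⊆ C_G(x) since powers of x commute with x; so |C_G(x)| ≥ |⟨x⟩| = 9.
By orbit–stabilizer, |C_G(x)| = |G| / |conj. class of x| = 18 / 2 = 9.
The 9 elements commuting with x are {e, x, x², x³, x⁴, x⁵, x⁶, x⁷, x⁸}.

Answer: {e, x, x², x³, x⁴, x⁵, x⁶, x⁷, x⁸}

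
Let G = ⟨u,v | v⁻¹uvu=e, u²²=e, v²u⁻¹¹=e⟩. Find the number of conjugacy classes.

The conjugacy classes (representative and size) are:
  [e] (size 1), [u²¹] (size 2), [u²] (size 2), [u³] (size 2), [u¹⁸] (size 2), [u¹⁷] (size 2), [u⁶] (size 2), [u⁷] (size 2), [u⁸] (size 2), [u¹³] (size 2), [u¹²] (size 2), [u¹¹] (size 1), [u¹⁰v] (size 11), [u⁷v] (size 11).
Class equation: 1 + 2 + 2 + 2 + 2 + 2 + 2 + 2 + 2 + 2 + 2 + 1 + 11 + 11 = 44 = |G|. So G has 14 conjugacy classes.

Answer: 14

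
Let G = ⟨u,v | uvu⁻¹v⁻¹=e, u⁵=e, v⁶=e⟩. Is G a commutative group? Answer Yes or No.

Each pair of generators commutes: u·v = uv = v·u. Since the generators pairwise commute, every element of G commutes with every other, so G is abelian.

Answer: Yes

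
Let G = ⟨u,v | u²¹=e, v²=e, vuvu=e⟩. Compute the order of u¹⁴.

Compute successive powers until reaching e:
  (u¹⁴)¹ = u¹⁴, (u¹⁴)² = u⁷, (u¹⁴)³ = e.
The smallest positive k with (u¹⁴)ᵏ = e is 3.

Answer: 3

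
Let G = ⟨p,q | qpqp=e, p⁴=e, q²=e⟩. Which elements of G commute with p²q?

⟨p²q⟩ ⊆ C_G(p²q) since powers of p²q commute with p²q; so |C_G(p²q)| ≥ |⟨p²q⟩| = 2.
By orbit–stabilizer, |C_G(p²q)| = |G| / |conj. class of p²q| = 8 / 2 = 4.
The 4 elements commuting with p²q are {e, p², q, p²q}.

Answer: {e, p², q, p²q}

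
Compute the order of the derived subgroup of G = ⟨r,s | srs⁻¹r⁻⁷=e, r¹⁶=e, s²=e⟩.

G' = [G, G] is generated by all commutators. The generator-pair commutators are: [r, s] = r¹⁰.
The subgroup they normally generate is {e, r², r⁴, r⁶, r⁸, r¹⁰, r¹², r¹⁴}, of order 8.
Check: |G/G'| = 32/8 = 4 is the order of the abelianisation.

Answer: 8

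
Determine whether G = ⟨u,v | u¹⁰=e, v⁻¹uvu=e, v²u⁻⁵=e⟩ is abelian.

u·v = uv but v·u = u⁴v⁻¹, so u·v ≠ v·u and G is not abelian.

Answer: No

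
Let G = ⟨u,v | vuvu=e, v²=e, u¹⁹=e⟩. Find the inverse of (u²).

The order of (u²) is 19 (smallest k with (u²)ᵏ = e), so (u²)⁻¹ = (u²)¹⁸ = u¹⁷.
Check: (u²) · (u¹⁷) → (u²) · u¹⁷ = e, giving e as required.

Answer: u¹⁷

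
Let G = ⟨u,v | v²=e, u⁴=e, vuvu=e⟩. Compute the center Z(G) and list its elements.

An element z ∈ Z(G) iff z commutes with every generator.
For example u² is central: (u²)·u = u³ = u·(u²); (u²)·v = u²v = v·(u²).
Whereas u ∉ Z(G) since u·v = uv ≠ u³v = v·u.
Checking each of the 8 elements this way gives Z(G) = {e, u²}, of order 2.

Answer: {e, u²}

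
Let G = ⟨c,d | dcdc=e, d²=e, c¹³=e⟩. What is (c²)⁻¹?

The order of (c²) is 13 (smallest k with (c²)ᵏ = e), so (c²)⁻¹ = (c²)¹² = c¹¹.
Check: (c²) · (c¹¹) → (c²) · c¹¹ = e, giving e as required.

Answer: c¹¹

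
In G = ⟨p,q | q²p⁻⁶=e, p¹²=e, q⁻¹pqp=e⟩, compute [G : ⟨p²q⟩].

First find ord(p²q) by computing successive powers:
  (p²q)¹ = p²q, (p²q)² = p⁶, (p²q)³ = p²q⁻¹, (p²q)⁴ = e.
So |⟨p²q⟩| = ord(p²q) = 4. With |G| = 24, by Lagrange [G : ⟨p²q⟩] = 24/4 = 6.

Answer: 6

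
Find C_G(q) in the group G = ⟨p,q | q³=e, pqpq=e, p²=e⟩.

⟨q⟩ ⊆ C_G(q) since powers of q commute with q; so |C_G(q)| ≥ |⟨q⟩| = 3.
By orbit–stabilizer, |C_G(q)| = |G| / |conj. class of q| = 6 / 2 = 3.
The 3 elements commuting with q are {e, q, q²}.

Answer: {e, q, q²}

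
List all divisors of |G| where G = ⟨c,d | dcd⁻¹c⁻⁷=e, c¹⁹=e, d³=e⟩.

|G| = 57 = 3 · 19. By Lagrange's theorem the order of any subgroup divides 57; the divisors of 57 are 1, 3, 19, 57.

Answer: 1, 3, 19, 57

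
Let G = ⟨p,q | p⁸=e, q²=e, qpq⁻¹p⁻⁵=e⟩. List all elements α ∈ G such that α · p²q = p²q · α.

⟨p²q⟩ ⊆ C_G(p²q) since powers of p²q commute with p²q; so |C_G(p²q)| ≥ |⟨p²q⟩| = 4.
By orbit–stabilizer, |C_G(p²q)| = |G| / |conj. class of p²q| = 16 / 2 = 8.
The 8 elements commuting with p²q are {e, p², p⁴, p⁶, q, p⁶q, p²q, p⁴q}.

Answer: {e, p², p⁴, p⁶, q, p⁶q, p²q, p⁴q}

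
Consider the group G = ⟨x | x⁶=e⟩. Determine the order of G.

G is generated by a single element, so G is cyclic. The relator gives x⁶ = e and no smaller power is forced to be e, so the 6 powers {e, x, x², x³, x⁴, x⁵} are distinct. Hence |G| = 6.

Answer: 6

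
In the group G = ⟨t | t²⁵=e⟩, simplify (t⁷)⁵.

Compute successive powers of (t⁷), reducing at each step:
  (t⁷)²: (t⁷) · t⁷ = t¹⁴
  (t⁷)³: (t¹⁴) · t⁷ = t²¹
  (t⁷)⁴: (t²¹) · t⁷ = t³
  (t⁷)⁵: (t³) · t⁷ = t¹⁰

Answer: t¹⁰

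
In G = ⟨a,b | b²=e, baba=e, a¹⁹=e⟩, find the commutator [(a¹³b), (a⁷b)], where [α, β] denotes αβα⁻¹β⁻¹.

[(a¹³b), (a⁷b)] = (a¹³b)·(a⁷b)·(a¹³b)⁻¹·(a⁷b)⁻¹.
  (a¹³b) · (a⁷b) = a⁶
  (a⁶) · (a¹³b) = b
  b · (a⁷b) = a¹²

Answer: a¹²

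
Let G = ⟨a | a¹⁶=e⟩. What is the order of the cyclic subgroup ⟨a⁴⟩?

|⟨a⁴⟩| equals the order of a⁴. Compute successive powers until reaching e:
  (a⁴)¹ = a⁴, (a⁴)² = a⁸, (a⁴)³ = a¹², (a⁴)⁴ = e.
The smallest positive k with (a⁴)ᵏ = e is 4, so |⟨a⁴⟩| = 4.

Answer: 4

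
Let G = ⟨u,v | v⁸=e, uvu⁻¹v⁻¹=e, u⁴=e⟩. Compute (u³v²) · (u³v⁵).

Compute (u³v²) · (u³v⁵) by multiplying left to right and reducing via the relations at each step:
  (u³v²) · u³ = u²v²
  (u²v²) · v⁵ = u²v⁷

Answer: u²v⁷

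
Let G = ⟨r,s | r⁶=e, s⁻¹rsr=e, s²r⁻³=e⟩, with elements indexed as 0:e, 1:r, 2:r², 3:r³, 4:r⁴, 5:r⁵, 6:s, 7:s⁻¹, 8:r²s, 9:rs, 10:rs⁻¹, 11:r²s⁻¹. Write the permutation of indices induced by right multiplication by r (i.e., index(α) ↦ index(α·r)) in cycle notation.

(0 1 2 3 4 5)(6 11 10 7 8 9)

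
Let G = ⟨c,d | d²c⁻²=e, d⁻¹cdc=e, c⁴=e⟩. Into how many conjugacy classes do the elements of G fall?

The conjugacy classes (representative and size) are:
  [e] (size 1), [c³] (size 2), [c²] (size 1), [d⁻¹] (size 2), [cd⁻¹] (size 2).
Class equation: 1 + 2 + 1 + 2 + 2 = 8 = |G|. So G has 5 conjugacy classes.

Answer: 5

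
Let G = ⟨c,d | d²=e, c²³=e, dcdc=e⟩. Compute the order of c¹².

Compute successive powers until reaching e:
  (c¹²)¹ = c¹², (c¹²)² = c, (c¹²)³ = c¹³, (c¹²)⁴ = c², (c¹²)⁵ = c¹⁴, (c¹²)⁶ = c³, (c¹²)⁷ = c¹⁵, (c¹²)⁸ = c⁴, (c¹²)⁹ = c¹⁶, (c¹²)¹⁰ = c⁵, (c¹²)¹¹ = c¹⁷, (c¹²)¹² = c⁶, (c¹²)¹³ = c¹⁸, (c¹²)¹⁴ = c⁷, (c¹²)¹⁵ = c¹⁹, (c¹²)¹⁶ = c⁸, (c¹²)¹⁷ = c²⁰, (c¹²)¹⁸ = c⁹, (c¹²)¹⁹ = c²¹, (c¹²)²⁰ = c¹⁰, (c¹²)²¹ = c²², (c¹²)²² = c¹¹, (c¹²)²³ = e.
The smallest positive k with (c¹²)ᵏ = e is 23.

Answer: 23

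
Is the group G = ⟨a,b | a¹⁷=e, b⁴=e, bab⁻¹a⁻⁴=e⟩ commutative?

a·b = ab but b·a = a⁴b, so a·b ≠ b·a and G is not abelian.

Answer: No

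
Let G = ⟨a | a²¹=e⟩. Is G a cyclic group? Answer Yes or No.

|G| = 21. The element a has order 21 (its powers give 21 distinct elements), so ⟨a⟩ = G and G is cyclic.

Answer: Yes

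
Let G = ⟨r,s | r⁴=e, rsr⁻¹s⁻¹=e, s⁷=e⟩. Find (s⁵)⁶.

Compute successive powers of (s⁵), reducing at each step:
  (s⁵)²: (s⁵) · s⁵ = s³
  (s⁵)³: (s³) · s⁵ = s
  (s⁵)⁴: s · s⁵ = s⁶
  (s⁵)⁵: (s⁶) · s⁵ = s⁴
  (s⁵)⁶: (s⁴) · s⁵ = s²

Answer: s²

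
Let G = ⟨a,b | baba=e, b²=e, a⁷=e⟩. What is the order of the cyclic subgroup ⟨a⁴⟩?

|⟨a⁴⟩| equals the order of a⁴. Compute successive powers until reaching e:
  (a⁴)¹ = a⁴, (a⁴)² = a, (a⁴)³ = a⁵, (a⁴)⁴ = a², (a⁴)⁵ = a⁶, (a⁴)⁶ = a³, (a⁴)⁷ = e.
The smallest positive k with (a⁴)ᵏ = e is 7, so |⟨a⁴⟩| = 7.

Answer: 7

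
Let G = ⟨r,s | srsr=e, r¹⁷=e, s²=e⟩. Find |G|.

Enumerate words in the generators, reducing via the relations: the distinct elements are
  {e, r, s, rs, r², r³, r⁴, r⁵, r⁶, r⁷, r⁸, r⁹, r²s, r³s, r¹², r¹³, r¹¹, r¹⁰, r¹⁴, r¹⁵, r¹⁶, r⁴s, r⁵s, r⁶s, r⁷s, r⁸s, r⁹s, r¹²s, r¹³s, r¹¹s, r¹⁰s, r¹⁴s, r¹⁵s, r¹⁶s}.
No further products give new elements, so |G| = 34.

Answer: 34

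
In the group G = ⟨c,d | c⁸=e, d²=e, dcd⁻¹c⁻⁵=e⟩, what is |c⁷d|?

Compute successive powers until reaching e:
  (c⁷d)¹ = c⁷d, (c⁷d)² = c², (c⁷d)³ = cd, (c⁷d)⁴ = c⁴, (c⁷d)⁵ = c³d, (c⁷d)⁶ = c⁶, (c⁷d)⁷ = c⁵d, (c⁷d)⁸ = e.
The smallest positive k with (c⁷d)ᵏ = e is 8.

Answer: 8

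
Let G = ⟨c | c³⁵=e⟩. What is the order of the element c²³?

Compute successive powers until reaching e:
  (c²³)¹ = c²³, (c²³)² = c¹¹, (c²³)³ = c³⁴, (c²³)⁴ = c²², (c²³)⁵ = c¹⁰, (c²³)⁶ = c³³, (c²³)⁷ = c²¹, (c²³)⁸ = c⁹, (c²³)⁹ = c³², (c²³)¹⁰ = c²⁰, (c²³)¹¹ = c⁸, (c²³)¹² = c³¹, (c²³)¹³ = c¹⁹, (c²³)¹⁴ = c⁷, (c²³)¹⁵ = c³⁰, (c²³)¹⁶ = c¹⁸, (c²³)¹⁷ = c⁶, (c²³)¹⁸ = c²⁹, (c²³)¹⁹ = c¹⁷, (c²³)²⁰ = c⁵, (c²³)²¹ = c²⁸, (c²³)²² = c¹⁶, (c²³)²³ = c⁴, (c²³)²⁴ = c²⁷, (c²³)²⁵ = c¹⁵, (c²³)²⁶ = c³, (c²³)²⁷ = c²⁶, (c²³)²⁸ = c¹⁴, (c²³)²⁹ = c², (c²³)³⁰ = c²⁵, (c²³)³¹ = c¹³, (c²³)³² = c, (c²³)³³ = c²⁴, (c²³)³⁴ = c¹², (c²³)³⁵ = e.
The smallest positive k with (c²³)ᵏ = e is 35.

Answer: 35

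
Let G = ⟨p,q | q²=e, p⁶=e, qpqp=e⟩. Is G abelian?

p·q = pq but q·p = p⁵q, so p·q ≠ q·p and G is not abelian.

Answer: No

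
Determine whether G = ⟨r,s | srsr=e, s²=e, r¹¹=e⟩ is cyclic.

Every cyclic group is abelian. But r·s = rs while s·r = r¹⁰s, so r·s ≠ s·r and G is not abelian. Hence G is not cyclic.

Answer: No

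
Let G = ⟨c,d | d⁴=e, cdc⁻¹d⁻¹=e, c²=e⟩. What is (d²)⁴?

Compute successive powers of (d²), reducing at each step:
  (d²)²: (d²) · d² = e
  (d²)³: e · d² = d²
  (d²)⁴: (d²) · d² = e

Answer: e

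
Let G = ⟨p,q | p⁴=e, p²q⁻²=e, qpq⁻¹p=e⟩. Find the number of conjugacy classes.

The conjugacy classes (representative and size) are:
  [e] (size 1), [p³] (size 2), [p²] (size 1), [q⁻¹] (size 2), [pq] (size 2).
Class equation: 1 + 2 + 1 + 2 + 2 = 8 = |G|. So G has 5 conjugacy classes.

Answer: 5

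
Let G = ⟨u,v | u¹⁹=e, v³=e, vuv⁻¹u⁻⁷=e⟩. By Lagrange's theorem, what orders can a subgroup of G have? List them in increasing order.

|G| = 57 = 3 · 19. By Lagrange's theorem the order of any subgroup divides 57; the divisors of 57 are 1, 3, 19, 57.

Answer: 1, 3, 19, 57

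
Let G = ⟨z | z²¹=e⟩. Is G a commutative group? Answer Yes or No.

G has a single generator, so G is cyclic and hence abelian.

Answer: Yes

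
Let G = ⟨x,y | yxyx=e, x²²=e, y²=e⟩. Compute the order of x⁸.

Compute successive powers until reaching e:
  (x⁸)¹ = x⁸, (x⁸)² = x¹⁶, (x⁸)³ = x², (x⁸)⁴ = x¹⁰, (x⁸)⁵ = x¹⁸, (x⁸)⁶ = x⁴, (x⁸)⁷ = x¹², (x⁸)⁸ = x²⁰, (x⁸)⁹ = x⁶, (x⁸)¹⁰ = x¹⁴, (x⁸)¹¹ = e.
The smallest positive k with (x⁸)ᵏ = e is 11.

Answer: 11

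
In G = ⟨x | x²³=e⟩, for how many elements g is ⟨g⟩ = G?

G is cyclic of order 23. An element generates G iff its order is 23, and a cyclic group of order 23 has exactly φ(23) = 22 such elements.

Answer: 22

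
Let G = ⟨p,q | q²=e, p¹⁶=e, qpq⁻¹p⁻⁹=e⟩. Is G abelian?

p·q = pq but q·p = p⁹q, so p·q ≠ q·p and G is not abelian.

Answer: No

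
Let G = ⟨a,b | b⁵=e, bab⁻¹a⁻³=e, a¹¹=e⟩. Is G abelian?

a·b = ab but b·a = a³b, so a·b ≠ b·a and G is not abelian.

Answer: No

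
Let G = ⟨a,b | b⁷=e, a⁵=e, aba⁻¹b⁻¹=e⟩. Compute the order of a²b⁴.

Compute successive powers until reaching e:
  (a²b⁴)¹ = a²b⁴, (a²b⁴)² = a⁴b, (a²b⁴)³ = ab⁵, (a²b⁴)⁴ = a³b², (a²b⁴)⁵ = b⁶, (a²b⁴)⁶ = a²b³, (a²b⁴)⁷ = a⁴, (a²b⁴)⁸ = ab⁴, (a²b⁴)⁹ = a³b, (a²b⁴)¹⁰ = b⁵, (a²b⁴)¹¹ = a²b², (a²b⁴)¹² = a⁴b⁶, (a²b⁴)¹³ = ab³, (a²b⁴)¹⁴ = a³, (a²b⁴)¹⁵ = b⁴, (a²b⁴)¹⁶ = a²b, (a²b⁴)¹⁷ = a⁴b⁵, (a²b⁴)¹⁸ = ab², (a²b⁴)¹⁹ = a³b⁶, (a²b⁴)²⁰ = b³, (a²b⁴)²¹ = a², (a²b⁴)²² = a⁴b⁴, (a²b⁴)²³ = ab, (a²b⁴)²⁴ = a³b⁵, (a²b⁴)²⁵ = b², (a²b⁴)²⁶ = a²b⁶, (a²b⁴)²⁷ = a⁴b³, (a²b⁴)²⁸ = a, (a²b⁴)²⁹ = a³b⁴, (a²b⁴)³⁰ = b, (a²b⁴)³¹ = a²b⁵, (a²b⁴)³² = a⁴b², (a²b⁴)³³ = ab⁶, (a²b⁴)³⁴ = a³b³, (a²b⁴)³⁵ = e.
The smallest positive k with (a²b⁴)ᵏ = e is 35.

Answer: 35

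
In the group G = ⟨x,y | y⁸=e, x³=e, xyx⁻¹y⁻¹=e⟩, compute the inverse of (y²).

The order of (y²) is 4 (smallest k with (y²)ᵏ = e), so (y²)⁻¹ = (y²)³ = y⁶.
Check: (y²) · (y⁶) → (y²) · y⁶ = e, giving e as required.

Answer: y⁶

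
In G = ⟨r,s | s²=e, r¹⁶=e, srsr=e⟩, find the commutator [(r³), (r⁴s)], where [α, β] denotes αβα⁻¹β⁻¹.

[(r³), (r⁴s)] = (r³)·(r⁴s)·(r³)⁻¹·(r⁴s)⁻¹.
  (r³) · (r⁴s) = r⁷s
  (r⁷s) · (r¹³) = r¹⁰s
  (r¹⁰s) · (r⁴s) = r⁶

Answer: r⁶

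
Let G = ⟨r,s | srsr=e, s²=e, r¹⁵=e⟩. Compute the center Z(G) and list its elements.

An element z ∈ Z(G) iff z commutes with every generator.
For example e is central: e·r = r = r·e; e·s = s = s·e.
Whereas r ∉ Z(G) since r·s = rs ≠ r¹⁴s = s·r.
Checking each of the 30 elements this way gives Z(G) = {e}, of order 1.

Answer: {e}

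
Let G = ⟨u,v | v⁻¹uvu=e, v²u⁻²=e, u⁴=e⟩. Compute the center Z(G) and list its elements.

An element z ∈ Z(G) iff z commutes with every generator.
For example u² is central: (u²)·u = u³ = u·(u²); (u²)·v = v⁻¹ = v·(u²).
Whereas u ∉ Z(G) since u·v = uv ≠ uv⁻¹ = v·u.
Checking each of the 8 elements this way gives Z(G) = {e, u²}, of order 2.

Answer: {e, u²}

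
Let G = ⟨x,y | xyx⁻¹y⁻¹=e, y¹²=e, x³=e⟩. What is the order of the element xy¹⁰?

Compute successive powers until reaching e:
  (xy¹⁰)¹ = xy¹⁰, (xy¹⁰)² = x²y⁸, (xy¹⁰)³ = y⁶, (xy¹⁰)⁴ = xy⁴, (xy¹⁰)⁵ = x²y², (xy¹⁰)⁶ = e.
The smallest positive k with (xy¹⁰)ᵏ = e is 6.

Answer: 6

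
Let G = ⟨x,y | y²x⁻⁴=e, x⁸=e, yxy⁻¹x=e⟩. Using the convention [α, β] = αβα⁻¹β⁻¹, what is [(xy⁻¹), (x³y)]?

[(xy⁻¹), (x³y)] = (xy⁻¹)·(x³y)·(xy⁻¹)⁻¹·(x³y)⁻¹.
  (xy⁻¹) · (x³y) = x⁶
  (x⁶) · (xy) = x³y⁻¹
  (x³y⁻¹) · (x³y⁻¹) = x⁴

Answer: x⁴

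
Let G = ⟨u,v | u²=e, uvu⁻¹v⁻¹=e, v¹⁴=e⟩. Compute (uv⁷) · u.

Compute (uv⁷) · u by multiplying left to right and reducing via the relations at each step:
  (uv⁷) · u = v⁷

Answer: v⁷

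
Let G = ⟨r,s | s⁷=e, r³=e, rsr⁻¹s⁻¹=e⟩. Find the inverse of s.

The order of s is 7 (smallest k with sᵏ = e), so s⁻¹ = s⁶ = s⁶.
Check: s · (s⁶) → s · s⁶ = e, giving e as required.

Answer: s⁶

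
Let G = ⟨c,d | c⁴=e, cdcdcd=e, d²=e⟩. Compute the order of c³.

Compute successive powers until reaching e:
  (c³)¹ = c³, (c³)² = c², (c³)³ = c, (c³)⁴ = e.
The smallest positive k with (c³)ᵏ = e is 4.

Answer: 4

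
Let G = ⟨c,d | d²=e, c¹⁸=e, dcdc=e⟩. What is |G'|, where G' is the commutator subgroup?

G' = [G, G] is generated by all commutators. The generator-pair commutators are: [c, d] = c².
The subgroup they normally generate is {e, c², c⁴, c⁶, c⁸, c¹⁰, c¹², c¹⁴, c¹⁶}, of order 9.
Check: |G/G'| = 36/9 = 4 is the order of the abelianisation.

Answer: 9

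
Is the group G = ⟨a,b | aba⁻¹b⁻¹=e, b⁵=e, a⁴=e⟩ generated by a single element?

|G| = 20. The element ab has order 20 (its powers give 20 distinct elements), so ⟨ab⟩ = G and G is cyclic.

Answer: Yes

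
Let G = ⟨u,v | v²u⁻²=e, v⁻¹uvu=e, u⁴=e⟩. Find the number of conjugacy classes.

The conjugacy classes (representative and size) are:
  [e] (size 1), [u³] (size 2), [u²] (size 1), [v⁻¹] (size 2), [uv⁻¹] (size 2).
Class equation: 1 + 2 + 1 + 2 + 2 = 8 = |G|. So G has 5 conjugacy classes.

Answer: 5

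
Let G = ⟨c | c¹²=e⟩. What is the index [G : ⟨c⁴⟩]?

First find ord(c⁴) by computing successive powers:
  (c⁴)¹ = c⁴, (c⁴)² = c⁸, (c⁴)³ = e.
So |⟨c⁴⟩| = ord(c⁴) = 3. With |G| = 12, by Lagrange [G : ⟨c⁴⟩] = 12/3 = 4.

Answer: 4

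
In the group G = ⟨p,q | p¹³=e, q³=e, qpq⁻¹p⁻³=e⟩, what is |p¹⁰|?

Compute successive powers until reaching e:
  (p¹⁰)¹ = p¹⁰, (p¹⁰)² = p⁷, (p¹⁰)³ = p⁴, (p¹⁰)⁴ = p, (p¹⁰)⁵ = p¹¹, (p¹⁰)⁶ = p⁸, (p¹⁰)⁷ = p⁵, (p¹⁰)⁸ = p², (p¹⁰)⁹ = p¹², (p¹⁰)¹⁰ = p⁹, (p¹⁰)¹¹ = p⁶, (p¹⁰)¹² = p³, (p¹⁰)¹³ = e.
The smallest positive k with (p¹⁰)ᵏ = e is 13.

Answer: 13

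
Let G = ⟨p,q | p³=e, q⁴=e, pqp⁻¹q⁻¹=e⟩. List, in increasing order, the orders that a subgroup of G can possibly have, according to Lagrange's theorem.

|G| = 12 = 2² · 3. By Lagrange's theorem the order of any subgroup divides 12; the divisors of 12 are 1, 2, 3, 4, 6, 12.

Answer: 1, 2, 3, 4, 6, 12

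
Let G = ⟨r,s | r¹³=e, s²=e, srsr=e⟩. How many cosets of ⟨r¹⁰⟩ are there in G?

First find ord(r¹⁰) by computing successive powers:
  (r¹⁰)¹ = r¹⁰, (r¹⁰)² = r⁷, (r¹⁰)³ = r⁴, (r¹⁰)⁴ = r, (r¹⁰)⁵ = r¹¹, (r¹⁰)⁶ = r⁸, (r¹⁰)⁷ = r⁵, (r¹⁰)⁸ = r², (r¹⁰)⁹ = r¹², (r¹⁰)¹⁰ = r⁹, (r¹⁰)¹¹ = r⁶, (r¹⁰)¹² = r³, (r¹⁰)¹³ = e.
So |⟨r¹⁰⟩| = ord(r¹⁰) = 13. With |G| = 26, by Lagrange [G : ⟨r¹⁰⟩] = 26/13 = 2.

Answer: 2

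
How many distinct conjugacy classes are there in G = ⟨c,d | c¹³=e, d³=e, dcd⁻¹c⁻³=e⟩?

The conjugacy classes (representative and size) are:
  [e] (size 1), [c] (size 3), [c⁵] (size 3), [c¹⁰] (size 3), [c⁸] (size 3), [c¹⁰d] (size 13), [c⁷d²] (size 13).
Class equation: 1 + 3 + 3 + 3 + 3 + 13 + 13 = 39 = |G|. So G has 7 conjugacy classes.

Answer: 7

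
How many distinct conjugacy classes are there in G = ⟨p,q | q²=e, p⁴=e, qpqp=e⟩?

The conjugacy classes (representative and size) are:
  [e] (size 1), [p] (size 2), [p²] (size 1), [p²q] (size 2), [p³q] (size 2).
Class equation: 1 + 2 + 1 + 2 + 2 = 8 = |G|. So G has 5 conjugacy classes.

Answer: 5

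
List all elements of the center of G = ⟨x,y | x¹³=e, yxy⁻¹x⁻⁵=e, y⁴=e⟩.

An element z ∈ Z(G) iff z commutes with every generator.
For example e is central: e·x = x = x·e; e·y = y = y·e.
Whereas x ∉ Z(G) since x·y = xy ≠ x⁵y = y·x.
Checking each of the 52 elements this way gives Z(G) = {e}, of order 1.

Answer: {e}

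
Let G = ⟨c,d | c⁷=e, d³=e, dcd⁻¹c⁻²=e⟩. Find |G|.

Enumerate words in the generators, reducing via the relations: the distinct elements are
  {c, d, e, cd, c², c³, c⁴, c⁵, c⁶, d², cd², c²d, c³d, c⁴d, c⁵d, c⁶d, c²d², c³d², c⁴d², c⁵d², c⁶d²}.
No further products give new elements, so |G| = 21.

Answer: 21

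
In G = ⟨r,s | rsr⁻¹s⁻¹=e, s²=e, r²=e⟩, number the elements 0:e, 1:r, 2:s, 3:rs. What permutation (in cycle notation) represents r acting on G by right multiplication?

(0 1)(2 3)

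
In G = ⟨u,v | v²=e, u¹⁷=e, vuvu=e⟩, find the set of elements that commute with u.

⟨u⟩ ⊆ C_G(u) since powers of u commute with u; so |C_G(u)| ≥ |⟨u⟩| = 17.
By orbit–stabilizer, |C_G(u)| = |G| / |conj. class of u| = 34 / 2 = 17.
The 17 elements commuting with u are {e, u, u², u³, u⁴, u⁵, u⁶, u⁷, u⁸, u⁹, u¹⁰, u¹¹, u¹², u¹³, u¹⁴, u¹⁵, u¹⁶}.

Answer: {e, u, u², u³, u⁴, u⁵, u⁶, u⁷, u⁸, u⁹, u¹⁰, u¹¹, u¹², u¹³, u¹⁴, u¹⁵, u¹⁶}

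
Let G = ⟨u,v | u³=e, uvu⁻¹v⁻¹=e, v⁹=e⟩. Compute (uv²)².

Compute successive powers of (uv²), reducing at each step:
  (uv²)²: (uv²) · u = u²v²;   (u²v²) · v² = u²v⁴

Answer: u²v⁴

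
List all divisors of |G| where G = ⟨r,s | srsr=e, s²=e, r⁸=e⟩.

|G| = 16 = 2⁴. By Lagrange's theorem the order of any subgroup divides 16; the divisors of 16 are 1, 2, 4, 8, 16.

Answer: 1, 2, 4, 8, 16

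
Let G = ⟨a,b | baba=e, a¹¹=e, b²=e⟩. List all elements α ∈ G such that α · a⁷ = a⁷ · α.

⟨a⁷⟩ ⊆ C_G(a⁷) since powers of a⁷ commute with a⁷; so |C_G(a⁷)| ≥ |⟨a⁷⟩| = 11.
By orbit–stabilizer, |C_G(a⁷)| = |G| / |conj. class of a⁷| = 22 / 2 = 11.
The 11 elements commuting with a⁷ are {e, a, a², a³, a⁴, a⁵, a⁶, a⁷, a⁸, a⁹, a¹⁰}.

Answer: {e, a, a², a³, a⁴, a⁵, a⁶, a⁷, a⁸, a⁹, a¹⁰}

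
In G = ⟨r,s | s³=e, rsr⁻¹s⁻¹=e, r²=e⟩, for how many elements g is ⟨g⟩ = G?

G is cyclic of order 6. An element generates G iff its order is 6, and a cyclic group of order 6 has exactly φ(6) = 2 such elements.

Answer: 2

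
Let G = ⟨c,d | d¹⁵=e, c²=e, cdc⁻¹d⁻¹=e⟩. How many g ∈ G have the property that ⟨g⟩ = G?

G is cyclic of order 30. An element generates G iff its order is 30, and a cyclic group of order 30 has exactly φ(30) = 8 such elements.

Answer: 8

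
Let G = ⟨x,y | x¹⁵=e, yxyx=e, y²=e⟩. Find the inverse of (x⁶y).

The order of (x⁶y) is 2 (smallest k with (x⁶y)ᵏ = e), so (x⁶y)⁻¹ = (x⁶y)¹ = x⁶y.
Check: (x⁶y) · (x⁶y) → (x⁶y) · x⁶ = y;   y · y = e, giving e as required.

Answer: x⁶y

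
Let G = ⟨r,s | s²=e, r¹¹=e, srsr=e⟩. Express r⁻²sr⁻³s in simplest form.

Multiply left to right, reducing at each step:
  (r⁹) · s = r⁹s
  (r⁹s) · r⁻³ = rs
  (rs) · s = r

Answer: r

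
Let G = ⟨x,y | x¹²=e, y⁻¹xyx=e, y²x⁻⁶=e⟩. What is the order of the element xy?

Compute successive powers until reaching e:
  (xy)¹ = xy, (xy)² = x⁶, (xy)³ = xy⁻¹, (xy)⁴ = e.
The smallest positive k with (xy)ᵏ = e is 4.

Answer: 4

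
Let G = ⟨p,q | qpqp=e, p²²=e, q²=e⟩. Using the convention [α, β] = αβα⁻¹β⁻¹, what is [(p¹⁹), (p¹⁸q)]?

[(p¹⁹), (p¹⁸q)] = (p¹⁹)·(p¹⁸q)·(p¹⁹)⁻¹·(p¹⁸q)⁻¹.
  (p¹⁹) · (p¹⁸q) = p¹⁵q
  (p¹⁵q) · (p³) = p¹²q
  (p¹²q) · (p¹⁸q) = p¹⁶

Answer: p¹⁶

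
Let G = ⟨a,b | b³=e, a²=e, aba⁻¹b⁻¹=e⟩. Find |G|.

Enumerate words in the generators, reducing via the relations: the distinct elements are
  {a, b, e, ab, b², ab²}.
No further products give new elements, so |G| = 6.

Answer: 6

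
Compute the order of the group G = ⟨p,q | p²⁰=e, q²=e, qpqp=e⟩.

Enumerate words in the generators, reducing via the relations: the distinct elements are
  {e, p, q, pq, p², p³, p⁴, p⁵, p⁶, p⁷, p⁸, p⁹, p²q, p³q, p¹², p¹³, p¹¹, p¹⁰, p¹⁴, p¹⁵, p¹⁶, p¹⁷, p¹⁸, p¹⁹, p⁴q, p⁵q, p⁶q, p⁷q, p⁸q, p⁹q, p¹²q, p¹³q, p¹¹q, p¹⁰q, p¹⁴q, p¹⁵q, p¹⁶q, p¹⁷q, p¹⁸q, p¹⁹q}.
No further products give new elements, so |G| = 40.

Answer: 40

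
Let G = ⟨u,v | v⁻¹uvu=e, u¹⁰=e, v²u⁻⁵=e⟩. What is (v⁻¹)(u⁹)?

Compute (v⁻¹) · (u⁹) by multiplying left to right and reducing via the relations at each step:
  (v⁻¹) · u⁹ = uv⁻¹

Answer: uv⁻¹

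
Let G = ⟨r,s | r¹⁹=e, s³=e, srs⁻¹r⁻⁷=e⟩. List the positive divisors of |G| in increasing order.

|G| = 57 = 3 · 19. By Lagrange's theorem the order of any subgroup divides 57; the divisors of 57 are 1, 3, 19, 57.

Answer: 1, 3, 19, 57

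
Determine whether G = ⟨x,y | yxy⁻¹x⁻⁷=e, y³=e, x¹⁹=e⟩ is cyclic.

Every cyclic group is abelian. But x·y = xy while y·x = x⁷y, so x·y ≠ y·x and G is not abelian. Hence G is not cyclic.

Answer: No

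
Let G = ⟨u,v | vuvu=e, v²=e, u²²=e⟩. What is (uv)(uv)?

Compute (uv) · (uv) by multiplying left to right and reducing via the relations at each step:
  (uv) · u = v
  v · v = e

Answer: e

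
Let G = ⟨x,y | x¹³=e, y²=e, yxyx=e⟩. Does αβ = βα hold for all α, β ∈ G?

x·y = xy but y·x = x¹²y, so x·y ≠ y·x and G is not abelian.

Answer: No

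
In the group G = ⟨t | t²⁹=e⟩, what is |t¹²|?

Compute successive powers until reaching e:
  (t¹²)¹ = t¹², (t¹²)² = t²⁴, (t¹²)³ = t⁷, (t¹²)⁴ = t¹⁹, (t¹²)⁵ = t², (t¹²)⁶ = t¹⁴, (t¹²)⁷ = t²⁶, (t¹²)⁸ = t⁹, (t¹²)⁹ = t²¹, (t¹²)¹⁰ = t⁴, (t¹²)¹¹ = t¹⁶, (t¹²)¹² = t²⁸, (t¹²)¹³ = t¹¹, (t¹²)¹⁴ = t²³, (t¹²)¹⁵ = t⁶, (t¹²)¹⁶ = t¹⁸, (t¹²)¹⁷ = t, (t¹²)¹⁸ = t¹³, (t¹²)¹⁹ = t²⁵, (t¹²)²⁰ = t⁸, (t¹²)²¹ = t²⁰, (t¹²)²² = t³, (t¹²)²³ = t¹⁵, (t¹²)²⁴ = t²⁷, (t¹²)²⁵ = t¹⁰, (t¹²)²⁶ = t²², (t¹²)²⁷ = t⁵, (t¹²)²⁸ = t¹⁷, (t¹²)²⁹ = e.
The smallest positive k with (t¹²)ᵏ = e is 29.

Answer: 29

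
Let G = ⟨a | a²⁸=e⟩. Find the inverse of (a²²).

The order of (a²²) is 14 (smallest k with (a²²)ᵏ = e), so (a²²)⁻¹ = (a²²)¹³ = a⁶.
Check: (a²²) · (a⁶) → (a²²) · a⁶ = e, giving e as required.

Answer: a⁶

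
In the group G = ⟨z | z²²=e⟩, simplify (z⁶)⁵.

Compute successive powers of (z⁶), reducing at each step:
  (z⁶)²: (z⁶) · z⁶ = z¹²
  (z⁶)³: (z¹²) · z⁶ = z¹⁸
  (z⁶)⁴: (z¹⁸) · z⁶ = z²
  (z⁶)⁵: (z²) · z⁶ = z⁸

Answer: z⁸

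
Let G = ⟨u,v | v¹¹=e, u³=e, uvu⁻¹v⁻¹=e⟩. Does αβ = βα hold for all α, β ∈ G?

Each pair of generators commutes: u·v = uv = v·u. Since the generators pairwise commute, every element of G commutes with every other, so G is abelian.

Answer: Yes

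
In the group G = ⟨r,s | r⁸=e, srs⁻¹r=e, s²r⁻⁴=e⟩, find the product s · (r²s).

Compute s · (r²s) by multiplying left to right and reducing via the relations at each step:
  s · r² = r²s⁻¹
  (r²s⁻¹) · s = r²

Answer: r²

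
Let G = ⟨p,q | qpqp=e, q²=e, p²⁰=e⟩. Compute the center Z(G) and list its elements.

An element z ∈ Z(G) iff z commutes with every generator.
For example p¹⁰ is central: (p¹⁰)·p = p¹¹ = p·(p¹⁰); (p¹⁰)·q = p¹⁰q = q·(p¹⁰).
Whereas p ∉ Z(G) since p·q = pq ≠ p¹⁹q = q·p.
Checking each of the 40 elements this way gives Z(G) = {e, p¹⁰}, of order 2.

Answer: {e, p¹⁰}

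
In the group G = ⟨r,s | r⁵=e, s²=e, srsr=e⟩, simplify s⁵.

Compute successive powers of s, reducing at each step:
  s²: s · s = e
  s³: e · s = s
  s⁴: s · s = e
  s⁵: e · s = s

Answer: s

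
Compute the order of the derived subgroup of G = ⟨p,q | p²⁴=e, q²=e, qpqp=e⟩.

G' = [G, G] is generated by all commutators. The generator-pair commutators are: [p, q] = p².
The subgroup they normally generate is {e, p², p⁴, p⁶, p⁸, p¹⁰, p¹², p¹⁴, p¹⁶, p¹⁸, p²⁰, p²²}, of order 12.
Check: |G/G'| = 48/12 = 4 is the order of the abelianisation.

Answer: 12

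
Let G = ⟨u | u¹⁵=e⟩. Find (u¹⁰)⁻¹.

The order of (u¹⁰) is 3 (smallest k with (u¹⁰)ᵏ = e), so (u¹⁰)⁻¹ = (u¹⁰)² = u⁵.
Check: (u¹⁰) · (u⁵) → (u¹⁰) · u⁵ = e, giving e as required.

Answer: u⁵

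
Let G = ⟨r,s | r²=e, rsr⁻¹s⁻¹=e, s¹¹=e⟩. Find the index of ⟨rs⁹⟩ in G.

First find ord(rs⁹) by computing successive powers:
  (rs⁹)¹ = rs⁹, (rs⁹)² = s⁷, (rs⁹)³ = rs⁵, (rs⁹)⁴ = s³, (rs⁹)⁵ = rs, (rs⁹)⁶ = s¹⁰, (rs⁹)⁷ = rs⁸, (rs⁹)⁸ = s⁶, (rs⁹)⁹ = rs⁴, (rs⁹)¹⁰ = s², (rs⁹)¹¹ = r, (rs⁹)¹² = s⁹, (rs⁹)¹³ = rs⁷, (rs⁹)¹⁴ = s⁵, (rs⁹)¹⁵ = rs³, (rs⁹)¹⁶ = s, (rs⁹)¹⁷ = rs¹⁰, (rs⁹)¹⁸ = s⁸, (rs⁹)¹⁹ = rs⁶, (rs⁹)²⁰ = s⁴, (rs⁹)²¹ = rs², (rs⁹)²² = e.
So |⟨rs⁹⟩| = ord(rs⁹) = 22. With |G| = 22, by Lagrange [G : ⟨rs⁹⟩] = 22/22 = 1.

Answer: 1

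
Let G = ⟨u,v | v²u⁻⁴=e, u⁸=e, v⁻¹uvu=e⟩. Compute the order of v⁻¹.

Compute successive powers until reaching e:
  (v⁻¹)¹ = v⁻¹, (v⁻¹)² = u⁴, (v⁻¹)³ = v, (v⁻¹)⁴ = e.
The smallest positive k with (v⁻¹)ᵏ = e is 4.

Answer: 4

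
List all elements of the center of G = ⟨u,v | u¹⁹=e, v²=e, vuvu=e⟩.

An element z ∈ Z(G) iff z commutes with every generator.
For example e is central: e·u = u = u·e; e·v = v = v·e.
Whereas u ∉ Z(G) since u·v = uv ≠ u¹⁸v = v·u.
Checking each of the 38 elements this way gives Z(G) = {e}, of order 1.

Answer: {e}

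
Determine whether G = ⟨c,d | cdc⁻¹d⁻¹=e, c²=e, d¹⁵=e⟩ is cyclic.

|G| = 30. The element cd has order 30 (its powers give 30 distinct elements), so ⟨cd⟩ = G and G is cyclic.

Answer: Yes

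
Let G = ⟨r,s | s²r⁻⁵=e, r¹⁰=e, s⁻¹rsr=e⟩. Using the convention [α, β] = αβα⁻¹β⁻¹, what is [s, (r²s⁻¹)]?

[s, (r²s⁻¹)] = s·(r²s⁻¹)·s⁻¹·(r²s⁻¹)⁻¹.
  s · (r²s⁻¹) = r⁸
  (r⁸) · (s⁻¹) = r³s
  (r³s) · (r²s) = r⁶

Answer: r⁶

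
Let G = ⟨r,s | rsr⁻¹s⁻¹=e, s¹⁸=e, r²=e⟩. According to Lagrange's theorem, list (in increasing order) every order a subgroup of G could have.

|G| = 36 = 2² · 3². By Lagrange's theorem the order of any subgroup divides 36; the divisors of 36 are 1, 2, 3, 4, 6, 9, 12, 18, 36.

Answer: 1, 2, 3, 4, 6, 9, 12, 18, 36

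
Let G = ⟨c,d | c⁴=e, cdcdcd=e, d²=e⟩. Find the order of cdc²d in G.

Compute successive powers until reaching e:
  (cdc²d)¹ = cdc²d, (cdc²d)² = e.
The smallest positive k with (cdc²d)ᵏ = e is 2.

Answer: 2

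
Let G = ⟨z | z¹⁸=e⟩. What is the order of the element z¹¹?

Compute successive powers until reaching e:
  (z¹¹)¹ = z¹¹, (z¹¹)² = z⁴, (z¹¹)³ = z¹⁵, (z¹¹)⁴ = z⁸, (z¹¹)⁵ = z, (z¹¹)⁶ = z¹², (z¹¹)⁷ = z⁵, (z¹¹)⁸ = z¹⁶, (z¹¹)⁹ = z⁹, (z¹¹)¹⁰ = z², (z¹¹)¹¹ = z¹³, (z¹¹)¹² = z⁶, (z¹¹)¹³ = z¹⁷, (z¹¹)¹⁴ = z¹⁰, (z¹¹)¹⁵ = z³, (z¹¹)¹⁶ = z¹⁴, (z¹¹)¹⁷ = z⁷, (z¹¹)¹⁸ = e.
The smallest positive k with (z¹¹)ᵏ = e is 18.

Answer: 18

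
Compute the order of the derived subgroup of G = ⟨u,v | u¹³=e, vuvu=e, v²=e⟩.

G' = [G, G] is generated by all commutators. The generator-pair commutators are: [u, v] = u².
The subgroup they normally generate is {e, u, u², u³, u⁴, u⁵, u⁶, u⁷, u⁸, u⁹, u¹⁰, u¹¹, u¹²}, of order 13.
Check: |G/G'| = 26/13 = 2 is the order of the abelianisation.

Answer: 13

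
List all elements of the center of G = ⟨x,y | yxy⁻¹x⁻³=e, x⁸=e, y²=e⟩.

An element z ∈ Z(G) iff z commutes with every generator.
For example x⁴ is central: (x⁴)·x = x⁵ = x·(x⁴); (x⁴)·y = x⁴y = y·(x⁴).
Whereas x ∉ Z(G) since x·y = xy ≠ x³y = y·x.
Checking each of the 16 elements this way gives Z(G) = {e, x⁴}, of order 2.

Answer: {e, x⁴}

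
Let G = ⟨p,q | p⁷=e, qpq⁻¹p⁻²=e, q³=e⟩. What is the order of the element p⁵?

Compute successive powers until reaching e:
  (p⁵)¹ = p⁵, (p⁵)² = p³, (p⁵)³ = p, (p⁵)⁴ = p⁶, (p⁵)⁵ = p⁴, (p⁵)⁶ = p², (p⁵)⁷ = e.
The smallest positive k with (p⁵)ᵏ = e is 7.

Answer: 7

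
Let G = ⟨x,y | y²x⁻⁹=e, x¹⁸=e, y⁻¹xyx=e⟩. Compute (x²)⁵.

Compute successive powers of (x²), reducing at each step:
  (x²)²: (x²) · x² = x⁴
  (x²)³: (x⁴) · x² = x⁶
  (x²)⁴: (x⁶) · x² = x⁸
  (x²)⁵: (x⁸) · x² = x¹⁰

Answer: x¹⁰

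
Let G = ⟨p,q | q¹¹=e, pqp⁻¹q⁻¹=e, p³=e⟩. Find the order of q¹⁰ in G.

Compute successive powers until reaching e:
  (q¹⁰)¹ = q¹⁰, (q¹⁰)² = q⁹, (q¹⁰)³ = q⁸, (q¹⁰)⁴ = q⁷, (q¹⁰)⁵ = q⁶, (q¹⁰)⁶ = q⁵, (q¹⁰)⁷ = q⁴, (q¹⁰)⁸ = q³, (q¹⁰)⁹ = q², (q¹⁰)¹⁰ = q, (q¹⁰)¹¹ = e.
The smallest positive k with (q¹⁰)ᵏ = e is 11.

Answer: 11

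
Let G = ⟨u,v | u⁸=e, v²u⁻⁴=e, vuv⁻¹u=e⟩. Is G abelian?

u·v = uv but v·u = u³v⁻¹, so u·v ≠ v·u and G is not abelian.

Answer: No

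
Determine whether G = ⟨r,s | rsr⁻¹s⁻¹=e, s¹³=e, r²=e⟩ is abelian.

Each pair of generators commutes: r·s = rs = s·r. Since the generators pairwise commute, every element of G commutes with every other, so G is abelian.

Answer: Yes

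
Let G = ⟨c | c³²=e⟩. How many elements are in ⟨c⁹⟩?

|⟨c⁹⟩| equals the order of c⁹. Compute successive powers until reaching e:
  (c⁹)¹ = c⁹, (c⁹)² = c¹⁸, (c⁹)³ = c²⁷, (c⁹)⁴ = c⁴, (c⁹)⁵ = c¹³, (c⁹)⁶ = c²², (c⁹)⁷ = c³¹, (c⁹)⁸ = c⁸, (c⁹)⁹ = c¹⁷, (c⁹)¹⁰ = c²⁶, (c⁹)¹¹ = c³, (c⁹)¹² = c¹², (c⁹)¹³ = c²¹, (c⁹)¹⁴ = c³⁰, (c⁹)¹⁵ = c⁷, (c⁹)¹⁶ = c¹⁶, (c⁹)¹⁷ = c²⁵, (c⁹)¹⁸ = c², (c⁹)¹⁹ = c¹¹, (c⁹)²⁰ = c²⁰, (c⁹)²¹ = c²⁹, (c⁹)²² = c⁶, (c⁹)²³ = c¹⁵, (c⁹)²⁴ = c²⁴, (c⁹)²⁵ = c, (c⁹)²⁶ = c¹⁰, (c⁹)²⁷ = c¹⁹, (c⁹)²⁸ = c²⁸, (c⁹)²⁹ = c⁵, (c⁹)³⁰ = c¹⁴, (c⁹)³¹ = c²³, (c⁹)³² = e.
The smallest positive k with (c⁹)ᵏ = e is 32, so |⟨c⁹⟩| = 32.

Answer: 32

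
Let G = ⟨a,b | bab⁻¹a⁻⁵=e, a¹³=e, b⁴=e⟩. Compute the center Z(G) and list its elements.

An element z ∈ Z(G) iff z commutes with every generator.
For example e is central: e·a = a = a·e; e·b = b = b·e.
Whereas a ∉ Z(G) since a·b = ab ≠ a⁵b = b·a.
Checking each of the 52 elements this way gives Z(G) = {e}, of order 1.

Answer: {e}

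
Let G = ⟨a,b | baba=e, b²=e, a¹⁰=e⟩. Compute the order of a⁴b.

Compute successive powers until reaching e:
  (a⁴b)¹ = a⁴b, (a⁴b)² = e.
The smallest positive k with (a⁴b)ᵏ = e is 2.

Answer: 2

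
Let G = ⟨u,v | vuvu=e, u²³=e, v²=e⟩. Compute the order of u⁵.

Compute successive powers until reaching e:
  (u⁵)¹ = u⁵, (u⁵)² = u¹⁰, (u⁵)³ = u¹⁵, (u⁵)⁴ = u²⁰, (u⁵)⁵ = u², (u⁵)⁶ = u⁷, (u⁵)⁷ = u¹², (u⁵)⁸ = u¹⁷, (u⁵)⁹ = u²², (u⁵)¹⁰ = u⁴, (u⁵)¹¹ = u⁹, (u⁵)¹² = u¹⁴, (u⁵)¹³ = u¹⁹, (u⁵)¹⁴ = u, (u⁵)¹⁵ = u⁶, (u⁵)¹⁶ = u¹¹, (u⁵)¹⁷ = u¹⁶, (u⁵)¹⁸ = u²¹, (u⁵)¹⁹ = u³, (u⁵)²⁰ = u⁸, (u⁵)²¹ = u¹³, (u⁵)²² = u¹⁸, (u⁵)²³ = e.
The smallest positive k with (u⁵)ᵏ = e is 23.

Answer: 23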